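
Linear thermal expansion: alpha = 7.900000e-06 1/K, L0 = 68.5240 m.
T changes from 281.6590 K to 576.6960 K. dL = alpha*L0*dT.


dT = 295.0370 K
dL = 7.900000e-06 * 68.5240 * 295.0370 = 0.159715 m
L_final = 68.683715 m

dL = 0.159715 m


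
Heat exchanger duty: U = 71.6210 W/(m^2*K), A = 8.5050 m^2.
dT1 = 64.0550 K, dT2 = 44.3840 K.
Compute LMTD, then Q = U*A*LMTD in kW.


LMTD = 53.6195 K
Q = 71.6210 * 8.5050 * 53.6195 = 32661.5785 W = 32.6616 kW

32.6616 kW


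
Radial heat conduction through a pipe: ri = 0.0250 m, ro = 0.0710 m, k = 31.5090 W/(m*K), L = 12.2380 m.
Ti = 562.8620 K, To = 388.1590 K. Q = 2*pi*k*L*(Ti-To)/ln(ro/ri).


dT = 174.7030 K
ln(ro/ri) = 1.0438
Q = 2*pi*31.5090*12.2380*174.7030 / 1.0438 = 405514.4381 W

405514.4381 W


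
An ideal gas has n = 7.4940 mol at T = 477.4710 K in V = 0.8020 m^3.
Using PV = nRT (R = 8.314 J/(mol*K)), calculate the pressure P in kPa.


P = nRT/V = 7.4940 * 8.314 * 477.4710 / 0.8020
= 29748.8860 / 0.8020 = 37093.3741 Pa = 37.0934 kPa

37.0934 kPa


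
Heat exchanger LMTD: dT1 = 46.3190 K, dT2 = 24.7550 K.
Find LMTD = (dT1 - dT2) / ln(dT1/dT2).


dT1/dT2 = 1.8711
ln(dT1/dT2) = 0.6265
LMTD = 21.5640 / 0.6265 = 34.4184 K

34.4184 K


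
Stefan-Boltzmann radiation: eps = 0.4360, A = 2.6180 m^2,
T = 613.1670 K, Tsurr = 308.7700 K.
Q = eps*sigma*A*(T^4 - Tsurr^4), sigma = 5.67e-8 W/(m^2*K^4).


T^4 = 1.4136e+11
Tsurr^4 = 9.0895e+09
Q = 0.4360 * 5.67e-8 * 2.6180 * 1.3227e+11 = 8560.3186 W

8560.3186 W


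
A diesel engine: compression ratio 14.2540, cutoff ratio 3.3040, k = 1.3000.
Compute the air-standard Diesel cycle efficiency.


r^(k-1) = 2.2191
rc^k = 4.7288
eta = 0.4390 = 43.8999%

43.8999%


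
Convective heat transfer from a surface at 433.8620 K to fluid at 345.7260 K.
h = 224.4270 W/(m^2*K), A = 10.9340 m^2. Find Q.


dT = 88.1360 K
Q = 224.4270 * 10.9340 * 88.1360 = 216275.5923 W

216275.5923 W


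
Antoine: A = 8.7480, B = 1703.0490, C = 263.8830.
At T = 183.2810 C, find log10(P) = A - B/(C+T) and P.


C+T = 447.1640
B/(C+T) = 3.8086
log10(P) = 8.7480 - 3.8086 = 4.9394
P = 10^4.9394 = 86984.9869 mmHg

86984.9869 mmHg


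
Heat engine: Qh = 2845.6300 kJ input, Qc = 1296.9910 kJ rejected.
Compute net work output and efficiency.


W = 2845.6300 - 1296.9910 = 1548.6390 kJ
eta = 1548.6390 / 2845.6300 = 0.5442 = 54.4217%

W = 1548.6390 kJ, eta = 54.4217%


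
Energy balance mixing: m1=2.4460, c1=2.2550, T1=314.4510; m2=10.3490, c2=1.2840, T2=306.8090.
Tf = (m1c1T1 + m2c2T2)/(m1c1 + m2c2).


num = 5811.3404
den = 18.8038
Tf = 309.0506 K

309.0506 K


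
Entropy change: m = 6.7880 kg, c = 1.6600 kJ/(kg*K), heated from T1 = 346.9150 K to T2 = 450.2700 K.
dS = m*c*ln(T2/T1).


T2/T1 = 1.2979
ln(T2/T1) = 0.2608
dS = 6.7880 * 1.6600 * 0.2608 = 2.9384 kJ/K

2.9384 kJ/K


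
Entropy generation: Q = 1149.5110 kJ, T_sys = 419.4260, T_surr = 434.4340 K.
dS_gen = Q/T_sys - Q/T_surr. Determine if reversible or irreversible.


dS_sys = 1149.5110/419.4260 = 2.7407 kJ/K
dS_surr = -1149.5110/434.4340 = -2.6460 kJ/K
dS_gen = 2.7407 - 2.6460 = 0.0947 kJ/K (irreversible)

dS_gen = 0.0947 kJ/K, irreversible


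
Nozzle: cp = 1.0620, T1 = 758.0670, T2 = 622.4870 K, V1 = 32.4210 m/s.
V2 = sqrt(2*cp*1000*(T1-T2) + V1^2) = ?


dT = 135.5800 K
2*cp*1000*dT = 287971.9200
V1^2 = 1051.1212
V2 = sqrt(289023.0412) = 537.6086 m/s

537.6086 m/s


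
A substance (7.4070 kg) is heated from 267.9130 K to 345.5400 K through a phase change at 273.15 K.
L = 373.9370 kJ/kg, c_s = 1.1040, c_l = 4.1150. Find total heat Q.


Q1 (sensible, solid) = 7.4070 * 1.1040 * 5.2370 = 42.8247 kJ
Q2 (latent) = 7.4070 * 373.9370 = 2769.7514 kJ
Q3 (sensible, liquid) = 7.4070 * 4.1150 * 72.3900 = 2206.4331 kJ
Q_total = 5019.0091 kJ

5019.0091 kJ


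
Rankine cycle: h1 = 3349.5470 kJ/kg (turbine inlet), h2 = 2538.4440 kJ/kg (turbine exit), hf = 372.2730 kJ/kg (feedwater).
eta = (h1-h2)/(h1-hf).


W = 811.1030 kJ/kg
Q_in = 2977.2740 kJ/kg
eta = 0.2724 = 27.2431%

eta = 27.2431%


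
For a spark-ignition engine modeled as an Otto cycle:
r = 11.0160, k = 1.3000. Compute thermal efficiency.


r^(k-1) = 2.0540
eta = 1 - 1/2.0540 = 0.5132 = 51.3153%

51.3153%


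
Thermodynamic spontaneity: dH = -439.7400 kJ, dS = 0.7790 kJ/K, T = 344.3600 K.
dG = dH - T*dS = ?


T*dS = 344.3600 * 0.7790 = 268.2564 kJ
dG = -439.7400 - 268.2564 = -707.9964 kJ (spontaneous)

dG = -707.9964 kJ, spontaneous


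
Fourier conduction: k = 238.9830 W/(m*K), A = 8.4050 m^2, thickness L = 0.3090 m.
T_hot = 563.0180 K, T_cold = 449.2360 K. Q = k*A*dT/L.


dT = 113.7820 K
Q = 238.9830 * 8.4050 * 113.7820 / 0.3090 = 739639.0128 W

739639.0128 W


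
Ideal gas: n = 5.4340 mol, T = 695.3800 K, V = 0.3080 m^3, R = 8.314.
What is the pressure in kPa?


P = nRT/V = 5.4340 * 8.314 * 695.3800 / 0.3080
= 31416.0696 / 0.3080 = 102000.2259 Pa = 102.0002 kPa

102.0002 kPa


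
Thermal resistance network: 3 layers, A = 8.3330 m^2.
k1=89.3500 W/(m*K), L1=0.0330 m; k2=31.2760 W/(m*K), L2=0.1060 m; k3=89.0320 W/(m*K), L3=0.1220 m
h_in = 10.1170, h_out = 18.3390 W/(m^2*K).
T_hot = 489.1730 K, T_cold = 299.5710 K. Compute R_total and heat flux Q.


R_conv_in = 1/(10.1170*8.3330) = 0.0119
R_1 = 0.0330/(89.3500*8.3330) = 4.4322e-05
R_2 = 0.1060/(31.2760*8.3330) = 0.0004
R_3 = 0.1220/(89.0320*8.3330) = 0.0002
R_conv_out = 1/(18.3390*8.3330) = 0.0065
R_total = 0.0190 K/W
Q = 189.6020 / 0.0190 = 9968.1016 W

R_total = 0.0190 K/W, Q = 9968.1016 W


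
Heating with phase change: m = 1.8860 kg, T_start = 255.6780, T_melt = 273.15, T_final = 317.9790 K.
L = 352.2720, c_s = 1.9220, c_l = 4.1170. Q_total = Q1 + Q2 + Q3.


Q1 (sensible, solid) = 1.8860 * 1.9220 * 17.4720 = 63.3341 kJ
Q2 (latent) = 1.8860 * 352.2720 = 664.3850 kJ
Q3 (sensible, liquid) = 1.8860 * 4.1170 * 44.8290 = 348.0820 kJ
Q_total = 1075.8011 kJ

1075.8011 kJ


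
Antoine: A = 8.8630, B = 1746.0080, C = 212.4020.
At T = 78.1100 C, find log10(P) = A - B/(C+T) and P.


C+T = 290.5120
B/(C+T) = 6.0101
log10(P) = 8.8630 - 6.0101 = 2.8529
P = 10^2.8529 = 712.6786 mmHg

712.6786 mmHg


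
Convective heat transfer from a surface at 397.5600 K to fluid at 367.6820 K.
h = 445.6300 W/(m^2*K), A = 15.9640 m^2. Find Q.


dT = 29.8780 K
Q = 445.6300 * 15.9640 * 29.8780 = 212553.2070 W

212553.2070 W


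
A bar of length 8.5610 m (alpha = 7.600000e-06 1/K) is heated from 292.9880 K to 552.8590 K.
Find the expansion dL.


dT = 259.8710 K
dL = 7.600000e-06 * 8.5610 * 259.8710 = 0.016908 m
L_final = 8.577908 m

dL = 0.016908 m


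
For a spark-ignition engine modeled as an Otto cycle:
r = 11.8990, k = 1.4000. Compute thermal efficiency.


r^(k-1) = 2.6928
eta = 1 - 1/2.6928 = 0.6286 = 62.8639%

62.8639%


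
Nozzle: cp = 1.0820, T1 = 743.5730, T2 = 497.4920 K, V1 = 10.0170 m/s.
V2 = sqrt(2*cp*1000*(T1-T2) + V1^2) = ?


dT = 246.0810 K
2*cp*1000*dT = 532519.2840
V1^2 = 100.3403
V2 = sqrt(532619.6243) = 729.8079 m/s

729.8079 m/s


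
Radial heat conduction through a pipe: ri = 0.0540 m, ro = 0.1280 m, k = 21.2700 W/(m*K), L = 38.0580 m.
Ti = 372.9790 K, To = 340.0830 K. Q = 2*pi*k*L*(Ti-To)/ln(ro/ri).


dT = 32.8960 K
ln(ro/ri) = 0.8630
Q = 2*pi*21.2700*38.0580*32.8960 / 0.8630 = 193866.3169 W

193866.3169 W


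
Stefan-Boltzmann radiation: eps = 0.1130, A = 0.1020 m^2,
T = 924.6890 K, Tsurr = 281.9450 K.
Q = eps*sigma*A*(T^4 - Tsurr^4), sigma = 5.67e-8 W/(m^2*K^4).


T^4 = 7.3111e+11
Tsurr^4 = 6.3191e+09
Q = 0.1130 * 5.67e-8 * 0.1020 * 7.2479e+11 = 473.6684 W

473.6684 W


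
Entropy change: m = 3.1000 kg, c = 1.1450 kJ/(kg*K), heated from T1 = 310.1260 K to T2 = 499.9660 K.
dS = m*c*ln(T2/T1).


T2/T1 = 1.6121
ln(T2/T1) = 0.4776
dS = 3.1000 * 1.1450 * 0.4776 = 1.6951 kJ/K

1.6951 kJ/K


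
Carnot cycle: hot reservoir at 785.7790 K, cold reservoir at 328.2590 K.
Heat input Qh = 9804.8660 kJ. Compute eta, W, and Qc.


eta = 1 - 328.2590/785.7790 = 0.5823
W = 0.5823 * 9804.8660 = 5708.8854 kJ
Qc = 9804.8660 - 5708.8854 = 4095.9806 kJ

eta = 58.2250%, W = 5708.8854 kJ, Qc = 4095.9806 kJ


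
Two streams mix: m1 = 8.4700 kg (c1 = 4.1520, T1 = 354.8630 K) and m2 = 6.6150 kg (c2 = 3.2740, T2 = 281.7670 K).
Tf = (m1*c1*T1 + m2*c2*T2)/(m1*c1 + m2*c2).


num = 18581.9949
den = 56.8250
Tf = 327.0042 K

327.0042 K


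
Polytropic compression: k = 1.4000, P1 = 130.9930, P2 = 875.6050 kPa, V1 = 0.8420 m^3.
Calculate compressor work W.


(k-1)/k = 0.2857
(P2/P1)^exp = 1.7208
W = 3.5000 * 130.9930 * 0.8420 * (1.7208 - 1) = 278.2567 kJ

278.2567 kJ


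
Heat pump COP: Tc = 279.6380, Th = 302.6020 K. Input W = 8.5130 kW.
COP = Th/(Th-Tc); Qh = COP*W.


COP = 302.6020 / 22.9640 = 13.1772
Qh = 13.1772 * 8.5130 = 112.1778 kW

COP = 13.1772, Qh = 112.1778 kW


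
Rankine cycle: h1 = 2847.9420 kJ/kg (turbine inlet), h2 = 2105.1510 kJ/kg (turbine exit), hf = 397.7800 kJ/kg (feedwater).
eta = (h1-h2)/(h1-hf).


W = 742.7910 kJ/kg
Q_in = 2450.1620 kJ/kg
eta = 0.3032 = 30.3160%

eta = 30.3160%


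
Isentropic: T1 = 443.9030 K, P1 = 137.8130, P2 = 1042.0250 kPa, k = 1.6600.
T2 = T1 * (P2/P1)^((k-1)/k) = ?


(k-1)/k = 0.3976
(P2/P1)^exp = 2.2352
T2 = 443.9030 * 2.2352 = 992.2159 K

992.2159 K


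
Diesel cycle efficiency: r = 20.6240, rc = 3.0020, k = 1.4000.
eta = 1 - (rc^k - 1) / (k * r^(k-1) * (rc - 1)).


r^(k-1) = 3.3554
rc^k = 4.6599
eta = 0.6108 = 61.0842%

61.0842%


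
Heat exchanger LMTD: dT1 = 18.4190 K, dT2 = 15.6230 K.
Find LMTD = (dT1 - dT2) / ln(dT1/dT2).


dT1/dT2 = 1.1790
ln(dT1/dT2) = 0.1646
LMTD = 2.7960 / 0.1646 = 16.9827 K

16.9827 K


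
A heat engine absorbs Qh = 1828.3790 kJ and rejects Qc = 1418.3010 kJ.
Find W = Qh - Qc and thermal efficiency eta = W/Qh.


W = 1828.3790 - 1418.3010 = 410.0780 kJ
eta = 410.0780 / 1828.3790 = 0.2243 = 22.4285%

W = 410.0780 kJ, eta = 22.4285%


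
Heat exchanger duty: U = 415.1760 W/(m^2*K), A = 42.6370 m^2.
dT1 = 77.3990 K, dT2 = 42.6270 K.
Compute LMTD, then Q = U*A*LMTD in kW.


LMTD = 58.2947 K
Q = 415.1760 * 42.6370 * 58.2947 = 1031925.3756 W = 1031.9254 kW

1031.9254 kW


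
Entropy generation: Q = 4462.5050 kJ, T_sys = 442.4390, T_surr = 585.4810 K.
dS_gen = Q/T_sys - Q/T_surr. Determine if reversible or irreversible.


dS_sys = 4462.5050/442.4390 = 10.0861 kJ/K
dS_surr = -4462.5050/585.4810 = -7.6219 kJ/K
dS_gen = 10.0861 - 7.6219 = 2.4642 kJ/K (irreversible)

dS_gen = 2.4642 kJ/K, irreversible


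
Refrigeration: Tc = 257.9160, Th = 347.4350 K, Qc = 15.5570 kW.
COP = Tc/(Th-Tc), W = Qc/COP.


COP = 257.9160 / 89.5190 = 2.8811
W = 15.5570 / 2.8811 = 5.3996 kW

COP = 2.8811, W = 5.3996 kW


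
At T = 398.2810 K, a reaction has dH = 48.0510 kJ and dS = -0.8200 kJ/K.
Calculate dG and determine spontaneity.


T*dS = 398.2810 * -0.8200 = -326.5904 kJ
dG = 48.0510 + 326.5904 = 374.6414 kJ (non-spontaneous)

dG = 374.6414 kJ, non-spontaneous


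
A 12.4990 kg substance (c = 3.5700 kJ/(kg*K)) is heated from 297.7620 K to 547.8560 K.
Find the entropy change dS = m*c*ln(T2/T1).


T2/T1 = 1.8399
ln(T2/T1) = 0.6097
dS = 12.4990 * 3.5700 * 0.6097 = 27.2065 kJ/K

27.2065 kJ/K


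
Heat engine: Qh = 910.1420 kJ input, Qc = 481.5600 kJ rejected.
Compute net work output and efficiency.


W = 910.1420 - 481.5600 = 428.5820 kJ
eta = 428.5820 / 910.1420 = 0.4709 = 47.0896%

W = 428.5820 kJ, eta = 47.0896%


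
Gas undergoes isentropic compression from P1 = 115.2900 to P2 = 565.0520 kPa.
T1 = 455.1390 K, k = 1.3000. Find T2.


(k-1)/k = 0.2308
(P2/P1)^exp = 1.4431
T2 = 455.1390 * 1.4431 = 656.8154 K

656.8154 K


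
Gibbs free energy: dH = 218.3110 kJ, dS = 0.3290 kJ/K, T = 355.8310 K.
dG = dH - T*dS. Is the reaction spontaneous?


T*dS = 355.8310 * 0.3290 = 117.0684 kJ
dG = 218.3110 - 117.0684 = 101.2426 kJ (non-spontaneous)

dG = 101.2426 kJ, non-spontaneous


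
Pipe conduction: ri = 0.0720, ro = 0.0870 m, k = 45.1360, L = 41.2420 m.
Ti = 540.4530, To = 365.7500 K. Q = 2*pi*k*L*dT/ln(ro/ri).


dT = 174.7030 K
ln(ro/ri) = 0.1892
Q = 2*pi*45.1360*41.2420*174.7030 / 0.1892 = 1.0798e+07 W

1.0798e+07 W


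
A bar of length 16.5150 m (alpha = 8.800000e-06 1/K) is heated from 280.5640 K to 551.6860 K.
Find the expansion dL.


dT = 271.1220 K
dL = 8.800000e-06 * 16.5150 * 271.1220 = 0.039403 m
L_final = 16.554403 m

dL = 0.039403 m


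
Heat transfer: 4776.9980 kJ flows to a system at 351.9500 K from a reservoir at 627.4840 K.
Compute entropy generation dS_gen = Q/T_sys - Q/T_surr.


dS_sys = 4776.9980/351.9500 = 13.5729 kJ/K
dS_surr = -4776.9980/627.4840 = -7.6129 kJ/K
dS_gen = 13.5729 - 7.6129 = 5.9600 kJ/K (irreversible)

dS_gen = 5.9600 kJ/K, irreversible


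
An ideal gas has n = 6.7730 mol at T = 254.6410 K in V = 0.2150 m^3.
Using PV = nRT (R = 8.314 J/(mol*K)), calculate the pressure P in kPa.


P = nRT/V = 6.7730 * 8.314 * 254.6410 / 0.2150
= 14339.0186 / 0.2150 = 66693.1096 Pa = 66.6931 kPa

66.6931 kPa


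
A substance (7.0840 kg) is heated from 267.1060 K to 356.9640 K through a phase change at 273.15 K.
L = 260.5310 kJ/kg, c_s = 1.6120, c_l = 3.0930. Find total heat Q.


Q1 (sensible, solid) = 7.0840 * 1.6120 * 6.0440 = 69.0189 kJ
Q2 (latent) = 7.0840 * 260.5310 = 1845.6016 kJ
Q3 (sensible, liquid) = 7.0840 * 3.0930 * 83.8140 = 1836.4328 kJ
Q_total = 3751.0533 kJ

3751.0533 kJ


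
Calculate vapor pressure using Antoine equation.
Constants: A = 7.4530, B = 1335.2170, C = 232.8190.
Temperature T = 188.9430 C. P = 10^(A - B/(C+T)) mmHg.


C+T = 421.7620
B/(C+T) = 3.1658
log10(P) = 7.4530 - 3.1658 = 4.2872
P = 10^4.2872 = 19372.8367 mmHg

19372.8367 mmHg


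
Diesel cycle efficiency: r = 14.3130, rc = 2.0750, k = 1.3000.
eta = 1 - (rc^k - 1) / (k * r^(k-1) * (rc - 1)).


r^(k-1) = 2.2219
rc^k = 2.5830
eta = 0.4902 = 49.0190%

49.0190%


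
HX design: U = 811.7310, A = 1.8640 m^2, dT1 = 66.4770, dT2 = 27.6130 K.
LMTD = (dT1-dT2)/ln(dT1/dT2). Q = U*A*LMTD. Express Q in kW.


LMTD = 44.2356 K
Q = 811.7310 * 1.8640 * 44.2356 = 66931.3355 W = 66.9313 kW

66.9313 kW


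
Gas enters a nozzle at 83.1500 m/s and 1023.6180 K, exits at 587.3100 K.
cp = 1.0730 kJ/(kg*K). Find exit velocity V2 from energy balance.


dT = 436.3080 K
2*cp*1000*dT = 936316.9680
V1^2 = 6913.9225
V2 = sqrt(943230.8905) = 971.2007 m/s

971.2007 m/s


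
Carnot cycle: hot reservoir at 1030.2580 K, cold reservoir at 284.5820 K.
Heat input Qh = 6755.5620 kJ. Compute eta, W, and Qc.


eta = 1 - 284.5820/1030.2580 = 0.7238
W = 0.7238 * 6755.5620 = 4889.5135 kJ
Qc = 6755.5620 - 4889.5135 = 1866.0485 kJ

eta = 72.3776%, W = 4889.5135 kJ, Qc = 1866.0485 kJ


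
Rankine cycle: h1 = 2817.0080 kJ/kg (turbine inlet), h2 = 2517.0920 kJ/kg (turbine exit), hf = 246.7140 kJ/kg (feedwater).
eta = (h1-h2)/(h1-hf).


W = 299.9160 kJ/kg
Q_in = 2570.2940 kJ/kg
eta = 0.1167 = 11.6685%

eta = 11.6685%


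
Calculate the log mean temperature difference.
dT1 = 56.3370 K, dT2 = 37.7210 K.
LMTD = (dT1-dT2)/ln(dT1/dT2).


dT1/dT2 = 1.4935
ln(dT1/dT2) = 0.4011
LMTD = 18.6160 / 0.4011 = 46.4084 K

46.4084 K


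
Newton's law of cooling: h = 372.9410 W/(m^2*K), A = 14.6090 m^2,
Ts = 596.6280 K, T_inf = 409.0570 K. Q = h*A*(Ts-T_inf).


dT = 187.5710 K
Q = 372.9410 * 14.6090 * 187.5710 = 1021942.1544 W

1021942.1544 W


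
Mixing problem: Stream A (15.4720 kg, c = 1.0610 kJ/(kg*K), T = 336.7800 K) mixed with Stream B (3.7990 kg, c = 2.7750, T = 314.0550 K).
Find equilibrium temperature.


num = 8839.3489
den = 26.9580
Tf = 327.8931 K

327.8931 K


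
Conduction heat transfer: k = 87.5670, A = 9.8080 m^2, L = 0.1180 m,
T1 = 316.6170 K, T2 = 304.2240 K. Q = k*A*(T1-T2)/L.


dT = 12.3930 K
Q = 87.5670 * 9.8080 * 12.3930 / 0.1180 = 90201.8346 W

90201.8346 W


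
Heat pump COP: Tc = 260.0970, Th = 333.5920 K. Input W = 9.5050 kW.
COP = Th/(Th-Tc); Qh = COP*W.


COP = 333.5920 / 73.4950 = 4.5390
Qh = 4.5390 * 9.5050 = 43.1430 kW

COP = 4.5390, Qh = 43.1430 kW


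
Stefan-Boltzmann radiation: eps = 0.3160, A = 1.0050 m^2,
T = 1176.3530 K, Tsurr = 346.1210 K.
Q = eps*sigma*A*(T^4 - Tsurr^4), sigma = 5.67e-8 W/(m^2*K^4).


T^4 = 1.9149e+12
Tsurr^4 = 1.4352e+10
Q = 0.3160 * 5.67e-8 * 1.0050 * 1.9006e+12 = 34223.1234 W

34223.1234 W


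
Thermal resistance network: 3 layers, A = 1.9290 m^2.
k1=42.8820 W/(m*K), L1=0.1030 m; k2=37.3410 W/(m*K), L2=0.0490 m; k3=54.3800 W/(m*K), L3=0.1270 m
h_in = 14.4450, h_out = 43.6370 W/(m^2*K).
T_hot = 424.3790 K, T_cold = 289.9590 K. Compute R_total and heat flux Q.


R_conv_in = 1/(14.4450*1.9290) = 0.0359
R_1 = 0.1030/(42.8820*1.9290) = 0.0012
R_2 = 0.0490/(37.3410*1.9290) = 0.0007
R_3 = 0.1270/(54.3800*1.9290) = 0.0012
R_conv_out = 1/(43.6370*1.9290) = 0.0119
R_total = 0.0509 K/W
Q = 134.4200 / 0.0509 = 2640.6512 W

R_total = 0.0509 K/W, Q = 2640.6512 W


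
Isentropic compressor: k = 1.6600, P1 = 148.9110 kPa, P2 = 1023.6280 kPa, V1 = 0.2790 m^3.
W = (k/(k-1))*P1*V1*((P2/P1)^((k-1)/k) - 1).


(k-1)/k = 0.3976
(P2/P1)^exp = 2.1521
W = 2.5152 * 148.9110 * 0.2790 * (2.1521 - 1) = 120.3919 kJ

120.3919 kJ


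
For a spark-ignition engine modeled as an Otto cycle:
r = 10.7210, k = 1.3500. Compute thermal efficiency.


r^(k-1) = 2.2939
eta = 1 - 1/2.2939 = 0.5641 = 56.4069%

56.4069%


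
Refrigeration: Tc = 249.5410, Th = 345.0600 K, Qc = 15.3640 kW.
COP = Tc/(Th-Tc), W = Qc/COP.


COP = 249.5410 / 95.5190 = 2.6125
W = 15.3640 / 2.6125 = 5.8810 kW

COP = 2.6125, W = 5.8810 kW


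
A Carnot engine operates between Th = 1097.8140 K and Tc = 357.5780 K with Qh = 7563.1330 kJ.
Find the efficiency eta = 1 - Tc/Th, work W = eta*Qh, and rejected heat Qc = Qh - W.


eta = 1 - 357.5780/1097.8140 = 0.6743
W = 0.6743 * 7563.1330 = 5099.6829 kJ
Qc = 7563.1330 - 5099.6829 = 2463.4501 kJ

eta = 67.4282%, W = 5099.6829 kJ, Qc = 2463.4501 kJ


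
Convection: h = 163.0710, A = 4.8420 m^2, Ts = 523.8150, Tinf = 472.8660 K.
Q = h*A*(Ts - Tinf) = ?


dT = 50.9490 K
Q = 163.0710 * 4.8420 * 50.9490 = 40228.8098 W

40228.8098 W


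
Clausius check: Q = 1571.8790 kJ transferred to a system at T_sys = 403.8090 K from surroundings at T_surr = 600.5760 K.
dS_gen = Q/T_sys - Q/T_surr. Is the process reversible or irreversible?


dS_sys = 1571.8790/403.8090 = 3.8926 kJ/K
dS_surr = -1571.8790/600.5760 = -2.6173 kJ/K
dS_gen = 3.8926 - 2.6173 = 1.2753 kJ/K (irreversible)

dS_gen = 1.2753 kJ/K, irreversible


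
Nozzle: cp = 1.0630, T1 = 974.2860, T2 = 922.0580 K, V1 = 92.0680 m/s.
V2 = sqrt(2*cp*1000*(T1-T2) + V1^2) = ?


dT = 52.2280 K
2*cp*1000*dT = 111036.7280
V1^2 = 8476.5166
V2 = sqrt(119513.2446) = 345.7069 m/s

345.7069 m/s


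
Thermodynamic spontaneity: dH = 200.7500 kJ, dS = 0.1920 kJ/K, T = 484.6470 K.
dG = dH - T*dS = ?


T*dS = 484.6470 * 0.1920 = 93.0522 kJ
dG = 200.7500 - 93.0522 = 107.6978 kJ (non-spontaneous)

dG = 107.6978 kJ, non-spontaneous


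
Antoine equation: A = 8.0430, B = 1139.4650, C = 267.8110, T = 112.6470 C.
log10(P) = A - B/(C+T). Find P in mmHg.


C+T = 380.4580
B/(C+T) = 2.9950
log10(P) = 8.0430 - 2.9950 = 5.0480
P = 10^5.0480 = 111690.8604 mmHg

111690.8604 mmHg


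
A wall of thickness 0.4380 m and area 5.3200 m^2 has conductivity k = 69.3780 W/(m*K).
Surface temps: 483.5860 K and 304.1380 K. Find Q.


dT = 179.4480 K
Q = 69.3780 * 5.3200 * 179.4480 / 0.4380 = 151216.0607 W

151216.0607 W


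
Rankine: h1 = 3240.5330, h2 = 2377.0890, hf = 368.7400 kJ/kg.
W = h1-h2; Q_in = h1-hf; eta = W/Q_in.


W = 863.4440 kJ/kg
Q_in = 2871.7930 kJ/kg
eta = 0.3007 = 30.0664%

eta = 30.0664%


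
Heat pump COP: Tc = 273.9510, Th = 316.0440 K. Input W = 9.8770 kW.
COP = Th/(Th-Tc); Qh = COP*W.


COP = 316.0440 / 42.0930 = 7.5082
Qh = 7.5082 * 9.8770 = 74.1588 kW

COP = 7.5082, Qh = 74.1588 kW


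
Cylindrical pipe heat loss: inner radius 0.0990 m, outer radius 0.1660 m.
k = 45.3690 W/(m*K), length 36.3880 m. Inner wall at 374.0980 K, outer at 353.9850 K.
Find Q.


dT = 20.1130 K
ln(ro/ri) = 0.5169
Q = 2*pi*45.3690*36.3880*20.1130 / 0.5169 = 403640.3012 W

403640.3012 W


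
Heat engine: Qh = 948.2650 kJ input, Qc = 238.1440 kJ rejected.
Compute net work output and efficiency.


W = 948.2650 - 238.1440 = 710.1210 kJ
eta = 710.1210 / 948.2650 = 0.7489 = 74.8863%

W = 710.1210 kJ, eta = 74.8863%


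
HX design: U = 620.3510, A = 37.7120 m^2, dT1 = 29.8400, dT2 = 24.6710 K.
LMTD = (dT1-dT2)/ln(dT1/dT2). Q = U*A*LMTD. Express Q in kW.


LMTD = 27.1736 K
Q = 620.3510 * 37.7120 * 27.1736 = 635717.8626 W = 635.7179 kW

635.7179 kW


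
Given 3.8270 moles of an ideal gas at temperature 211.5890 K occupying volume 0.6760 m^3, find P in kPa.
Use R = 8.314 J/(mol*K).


P = nRT/V = 3.8270 * 8.314 * 211.5890 / 0.6760
= 6732.2707 / 0.6760 = 9958.9803 Pa = 9.9590 kPa

9.9590 kPa


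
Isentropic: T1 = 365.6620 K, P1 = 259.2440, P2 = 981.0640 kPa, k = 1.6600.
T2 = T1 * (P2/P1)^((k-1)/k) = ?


(k-1)/k = 0.3976
(P2/P1)^exp = 1.6975
T2 = 365.6620 * 1.6975 = 620.7011 K

620.7011 K


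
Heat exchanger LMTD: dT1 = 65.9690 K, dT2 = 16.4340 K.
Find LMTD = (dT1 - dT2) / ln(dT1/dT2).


dT1/dT2 = 4.0142
ln(dT1/dT2) = 1.3898
LMTD = 49.5350 / 1.3898 = 35.6410 K

35.6410 K


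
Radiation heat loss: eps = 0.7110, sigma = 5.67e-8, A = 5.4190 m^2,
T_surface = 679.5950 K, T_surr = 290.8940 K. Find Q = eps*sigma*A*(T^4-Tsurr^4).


T^4 = 2.1330e+11
Tsurr^4 = 7.1604e+09
Q = 0.7110 * 5.67e-8 * 5.4190 * 2.0614e+11 = 45034.2946 W

45034.2946 W


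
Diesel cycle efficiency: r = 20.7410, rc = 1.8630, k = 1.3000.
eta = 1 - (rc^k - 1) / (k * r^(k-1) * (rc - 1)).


r^(k-1) = 2.4834
rc^k = 2.2453
eta = 0.5530 = 55.3033%

55.3033%


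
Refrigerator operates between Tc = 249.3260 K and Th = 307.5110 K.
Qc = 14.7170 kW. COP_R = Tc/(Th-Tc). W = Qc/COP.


COP = 249.3260 / 58.1850 = 4.2851
W = 14.7170 / 4.2851 = 3.4345 kW

COP = 4.2851, W = 3.4345 kW


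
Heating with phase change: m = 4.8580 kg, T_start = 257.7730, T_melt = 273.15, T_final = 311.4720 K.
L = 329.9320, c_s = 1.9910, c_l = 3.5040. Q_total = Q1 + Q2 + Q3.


Q1 (sensible, solid) = 4.8580 * 1.9910 * 15.3770 = 148.7306 kJ
Q2 (latent) = 4.8580 * 329.9320 = 1602.8097 kJ
Q3 (sensible, liquid) = 4.8580 * 3.5040 * 38.3220 = 652.3336 kJ
Q_total = 2403.8739 kJ

2403.8739 kJ


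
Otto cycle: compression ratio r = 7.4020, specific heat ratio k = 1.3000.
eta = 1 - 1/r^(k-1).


r^(k-1) = 1.8231
eta = 1 - 1/1.8231 = 0.4515 = 45.1476%

45.1476%


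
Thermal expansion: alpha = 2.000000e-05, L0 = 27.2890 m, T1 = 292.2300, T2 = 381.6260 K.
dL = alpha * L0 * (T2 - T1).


dT = 89.3960 K
dL = 2.000000e-05 * 27.2890 * 89.3960 = 0.048791 m
L_final = 27.337791 m

dL = 0.048791 m


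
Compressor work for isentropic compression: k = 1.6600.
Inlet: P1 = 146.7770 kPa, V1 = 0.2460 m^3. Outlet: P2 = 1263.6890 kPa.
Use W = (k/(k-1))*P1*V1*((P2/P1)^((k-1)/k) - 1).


(k-1)/k = 0.3976
(P2/P1)^exp = 2.3536
W = 2.5152 * 146.7770 * 0.2460 * (2.3536 - 1) = 122.9307 kJ

122.9307 kJ


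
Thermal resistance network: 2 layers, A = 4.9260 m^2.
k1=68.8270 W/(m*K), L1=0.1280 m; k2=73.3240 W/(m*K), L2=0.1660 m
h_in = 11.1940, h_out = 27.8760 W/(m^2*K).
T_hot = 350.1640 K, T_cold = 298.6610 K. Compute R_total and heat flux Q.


R_conv_in = 1/(11.1940*4.9260) = 0.0181
R_1 = 0.1280/(68.8270*4.9260) = 0.0004
R_2 = 0.1660/(73.3240*4.9260) = 0.0005
R_conv_out = 1/(27.8760*4.9260) = 0.0073
R_total = 0.0263 K/W
Q = 51.5030 / 0.0263 = 1961.6719 W

R_total = 0.0263 K/W, Q = 1961.6719 W


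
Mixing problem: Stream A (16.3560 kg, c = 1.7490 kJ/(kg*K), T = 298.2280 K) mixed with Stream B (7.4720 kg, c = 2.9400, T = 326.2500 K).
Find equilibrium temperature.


num = 15698.2578
den = 50.5743
Tf = 310.3998 K

310.3998 K


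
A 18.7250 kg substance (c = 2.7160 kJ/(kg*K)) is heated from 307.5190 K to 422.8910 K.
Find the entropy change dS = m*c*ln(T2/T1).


T2/T1 = 1.3752
ln(T2/T1) = 0.3186
dS = 18.7250 * 2.7160 * 0.3186 = 16.2019 kJ/K

16.2019 kJ/K


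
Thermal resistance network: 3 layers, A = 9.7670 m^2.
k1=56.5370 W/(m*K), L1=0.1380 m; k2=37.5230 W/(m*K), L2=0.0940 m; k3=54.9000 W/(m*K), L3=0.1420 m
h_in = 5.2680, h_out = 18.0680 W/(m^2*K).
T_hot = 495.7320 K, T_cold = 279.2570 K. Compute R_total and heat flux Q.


R_conv_in = 1/(5.2680*9.7670) = 0.0194
R_1 = 0.1380/(56.5370*9.7670) = 0.0002
R_2 = 0.0940/(37.5230*9.7670) = 0.0003
R_3 = 0.1420/(54.9000*9.7670) = 0.0003
R_conv_out = 1/(18.0680*9.7670) = 0.0057
R_total = 0.0259 K/W
Q = 216.4750 / 0.0259 = 8366.7386 W

R_total = 0.0259 K/W, Q = 8366.7386 W


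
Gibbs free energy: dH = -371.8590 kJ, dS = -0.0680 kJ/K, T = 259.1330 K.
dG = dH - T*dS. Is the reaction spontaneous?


T*dS = 259.1330 * -0.0680 = -17.6210 kJ
dG = -371.8590 + 17.6210 = -354.2380 kJ (spontaneous)

dG = -354.2380 kJ, spontaneous


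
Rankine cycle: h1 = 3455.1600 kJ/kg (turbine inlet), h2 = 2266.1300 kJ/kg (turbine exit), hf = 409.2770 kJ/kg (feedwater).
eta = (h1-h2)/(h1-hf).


W = 1189.0300 kJ/kg
Q_in = 3045.8830 kJ/kg
eta = 0.3904 = 39.0373%

eta = 39.0373%


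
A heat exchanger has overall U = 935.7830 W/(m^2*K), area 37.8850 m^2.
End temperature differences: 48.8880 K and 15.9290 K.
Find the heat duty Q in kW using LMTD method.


LMTD = 29.3912 K
Q = 935.7830 * 37.8850 * 29.3912 = 1041980.4007 W = 1041.9804 kW

1041.9804 kW


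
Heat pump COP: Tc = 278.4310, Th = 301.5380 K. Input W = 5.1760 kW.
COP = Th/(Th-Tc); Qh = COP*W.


COP = 301.5380 / 23.1070 = 13.0496
Qh = 13.0496 * 5.1760 = 67.5449 kW

COP = 13.0496, Qh = 67.5449 kW


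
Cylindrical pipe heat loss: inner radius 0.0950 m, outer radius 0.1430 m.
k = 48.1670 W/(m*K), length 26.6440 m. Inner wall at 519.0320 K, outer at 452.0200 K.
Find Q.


dT = 67.0120 K
ln(ro/ri) = 0.4090
Q = 2*pi*48.1670*26.6440*67.0120 / 0.4090 = 1321272.5758 W

1321272.5758 W


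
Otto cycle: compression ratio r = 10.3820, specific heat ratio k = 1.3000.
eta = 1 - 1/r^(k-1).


r^(k-1) = 2.0178
eta = 1 - 1/2.0178 = 0.5044 = 50.4418%

50.4418%


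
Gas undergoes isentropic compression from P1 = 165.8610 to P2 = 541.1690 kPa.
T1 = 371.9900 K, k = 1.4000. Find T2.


(k-1)/k = 0.2857
(P2/P1)^exp = 1.4020
T2 = 371.9900 * 1.4020 = 521.5199 K

521.5199 K


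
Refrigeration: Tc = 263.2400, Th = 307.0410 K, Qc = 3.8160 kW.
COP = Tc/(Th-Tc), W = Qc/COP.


COP = 263.2400 / 43.8010 = 6.0099
W = 3.8160 / 6.0099 = 0.6350 kW

COP = 6.0099, W = 0.6350 kW


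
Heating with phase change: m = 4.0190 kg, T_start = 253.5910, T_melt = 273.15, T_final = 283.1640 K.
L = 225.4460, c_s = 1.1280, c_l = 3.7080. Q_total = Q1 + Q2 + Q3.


Q1 (sensible, solid) = 4.0190 * 1.1280 * 19.5590 = 88.6694 kJ
Q2 (latent) = 4.0190 * 225.4460 = 906.0675 kJ
Q3 (sensible, liquid) = 4.0190 * 3.7080 * 10.0140 = 149.2332 kJ
Q_total = 1143.9700 kJ

1143.9700 kJ


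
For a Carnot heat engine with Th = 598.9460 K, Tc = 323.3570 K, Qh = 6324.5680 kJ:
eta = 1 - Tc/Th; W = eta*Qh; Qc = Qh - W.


eta = 1 - 323.3570/598.9460 = 0.4601
W = 0.4601 * 6324.5680 = 2910.0810 kJ
Qc = 6324.5680 - 2910.0810 = 3414.4870 kJ

eta = 46.0123%, W = 2910.0810 kJ, Qc = 3414.4870 kJ


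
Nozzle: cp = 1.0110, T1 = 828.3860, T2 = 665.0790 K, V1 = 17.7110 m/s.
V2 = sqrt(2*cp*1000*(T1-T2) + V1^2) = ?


dT = 163.3070 K
2*cp*1000*dT = 330206.7540
V1^2 = 313.6795
V2 = sqrt(330520.4335) = 574.9091 m/s

574.9091 m/s


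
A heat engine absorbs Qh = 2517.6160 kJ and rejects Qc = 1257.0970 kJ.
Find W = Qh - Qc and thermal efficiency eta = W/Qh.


W = 2517.6160 - 1257.0970 = 1260.5190 kJ
eta = 1260.5190 / 2517.6160 = 0.5007 = 50.0680%

W = 1260.5190 kJ, eta = 50.0680%


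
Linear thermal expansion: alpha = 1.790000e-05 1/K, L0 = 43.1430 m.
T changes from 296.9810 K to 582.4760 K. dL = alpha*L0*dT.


dT = 285.4950 K
dL = 1.790000e-05 * 43.1430 * 285.4950 = 0.220476 m
L_final = 43.363476 m

dL = 0.220476 m


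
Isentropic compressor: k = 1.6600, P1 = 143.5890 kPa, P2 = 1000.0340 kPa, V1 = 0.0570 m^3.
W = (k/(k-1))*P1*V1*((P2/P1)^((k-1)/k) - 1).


(k-1)/k = 0.3976
(P2/P1)^exp = 2.1633
W = 2.5152 * 143.5890 * 0.0570 * (2.1633 - 1) = 23.9480 kJ

23.9480 kJ


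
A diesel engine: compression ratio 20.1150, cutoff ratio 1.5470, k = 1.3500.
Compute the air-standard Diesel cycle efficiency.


r^(k-1) = 2.8591
rc^k = 1.8022
eta = 0.6200 = 62.0030%

62.0030%


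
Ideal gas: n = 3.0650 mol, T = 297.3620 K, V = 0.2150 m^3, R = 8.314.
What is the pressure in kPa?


P = nRT/V = 3.0650 * 8.314 * 297.3620 / 0.2150
= 7577.5004 / 0.2150 = 35244.1879 Pa = 35.2442 kPa

35.2442 kPa


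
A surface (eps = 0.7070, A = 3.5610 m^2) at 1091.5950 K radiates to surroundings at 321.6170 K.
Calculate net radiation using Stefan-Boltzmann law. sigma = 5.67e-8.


T^4 = 1.4199e+12
Tsurr^4 = 1.0699e+10
Q = 0.7070 * 5.67e-8 * 3.5610 * 1.4092e+12 = 201157.2063 W

201157.2063 W


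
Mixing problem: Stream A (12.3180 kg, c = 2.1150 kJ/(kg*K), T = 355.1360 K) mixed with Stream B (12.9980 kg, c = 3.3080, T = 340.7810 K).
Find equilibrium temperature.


num = 23904.8970
den = 69.0500
Tf = 346.1971 K

346.1971 K


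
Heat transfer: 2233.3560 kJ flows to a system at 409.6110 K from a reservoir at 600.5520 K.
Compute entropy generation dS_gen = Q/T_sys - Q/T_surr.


dS_sys = 2233.3560/409.6110 = 5.4524 kJ/K
dS_surr = -2233.3560/600.5520 = -3.7188 kJ/K
dS_gen = 5.4524 - 3.7188 = 1.7335 kJ/K (irreversible)

dS_gen = 1.7335 kJ/K, irreversible


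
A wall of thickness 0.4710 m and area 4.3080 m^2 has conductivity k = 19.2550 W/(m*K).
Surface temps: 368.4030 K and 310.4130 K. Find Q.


dT = 57.9900 K
Q = 19.2550 * 4.3080 * 57.9900 / 0.4710 = 10212.9550 W

10212.9550 W


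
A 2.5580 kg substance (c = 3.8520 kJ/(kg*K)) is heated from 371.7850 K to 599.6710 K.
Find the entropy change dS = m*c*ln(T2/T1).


T2/T1 = 1.6130
ln(T2/T1) = 0.4781
dS = 2.5580 * 3.8520 * 0.4781 = 4.7106 kJ/K

4.7106 kJ/K


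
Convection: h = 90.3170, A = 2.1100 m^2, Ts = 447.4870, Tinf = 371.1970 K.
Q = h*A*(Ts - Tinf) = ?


dT = 76.2900 K
Q = 90.3170 * 2.1100 * 76.2900 = 14538.4991 W

14538.4991 W


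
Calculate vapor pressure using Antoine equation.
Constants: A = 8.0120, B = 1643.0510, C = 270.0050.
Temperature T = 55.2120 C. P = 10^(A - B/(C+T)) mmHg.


C+T = 325.2170
B/(C+T) = 5.0522
log10(P) = 8.0120 - 5.0522 = 2.9598
P = 10^2.9598 = 911.6576 mmHg

911.6576 mmHg


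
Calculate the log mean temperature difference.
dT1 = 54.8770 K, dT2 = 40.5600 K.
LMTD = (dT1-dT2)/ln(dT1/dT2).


dT1/dT2 = 1.3530
ln(dT1/dT2) = 0.3023
LMTD = 14.3170 / 0.3023 = 47.3584 K

47.3584 K


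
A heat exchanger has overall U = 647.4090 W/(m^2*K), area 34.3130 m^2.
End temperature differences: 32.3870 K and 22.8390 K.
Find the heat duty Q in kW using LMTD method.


LMTD = 27.3356 K
Q = 647.4090 * 34.3130 * 27.3356 = 607248.9618 W = 607.2490 kW

607.2490 kW


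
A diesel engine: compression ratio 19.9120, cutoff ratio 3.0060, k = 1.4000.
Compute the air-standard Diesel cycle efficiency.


r^(k-1) = 3.3086
rc^k = 4.6686
eta = 0.6052 = 60.5186%

60.5186%


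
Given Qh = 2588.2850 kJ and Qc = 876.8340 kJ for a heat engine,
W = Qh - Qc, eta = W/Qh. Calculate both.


W = 2588.2850 - 876.8340 = 1711.4510 kJ
eta = 1711.4510 / 2588.2850 = 0.6612 = 66.1230%

W = 1711.4510 kJ, eta = 66.1230%


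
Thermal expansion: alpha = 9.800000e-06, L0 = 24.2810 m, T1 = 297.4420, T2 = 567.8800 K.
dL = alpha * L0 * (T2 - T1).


dT = 270.4380 K
dL = 9.800000e-06 * 24.2810 * 270.4380 = 0.064352 m
L_final = 24.345352 m

dL = 0.064352 m


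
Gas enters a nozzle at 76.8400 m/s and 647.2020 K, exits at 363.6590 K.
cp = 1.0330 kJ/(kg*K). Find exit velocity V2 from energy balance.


dT = 283.5430 K
2*cp*1000*dT = 585799.8380
V1^2 = 5904.3856
V2 = sqrt(591704.2236) = 769.2231 m/s

769.2231 m/s


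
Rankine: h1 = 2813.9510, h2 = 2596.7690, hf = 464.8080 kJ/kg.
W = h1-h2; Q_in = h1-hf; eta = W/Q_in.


W = 217.1820 kJ/kg
Q_in = 2349.1430 kJ/kg
eta = 0.0925 = 9.2452%

eta = 9.2452%


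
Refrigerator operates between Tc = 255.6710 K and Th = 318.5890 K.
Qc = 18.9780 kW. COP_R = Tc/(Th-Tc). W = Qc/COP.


COP = 255.6710 / 62.9180 = 4.0636
W = 18.9780 / 4.0636 = 4.6703 kW

COP = 4.0636, W = 4.6703 kW


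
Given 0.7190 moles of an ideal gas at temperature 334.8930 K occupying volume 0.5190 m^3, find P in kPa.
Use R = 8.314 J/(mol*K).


P = nRT/V = 0.7190 * 8.314 * 334.8930 / 0.5190
= 2001.9120 / 0.5190 = 3857.2485 Pa = 3.8572 kPa

3.8572 kPa


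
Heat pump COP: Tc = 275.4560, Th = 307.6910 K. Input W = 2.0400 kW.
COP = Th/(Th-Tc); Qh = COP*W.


COP = 307.6910 / 32.2350 = 9.5452
Qh = 9.5452 * 2.0400 = 19.4723 kW

COP = 9.5452, Qh = 19.4723 kW


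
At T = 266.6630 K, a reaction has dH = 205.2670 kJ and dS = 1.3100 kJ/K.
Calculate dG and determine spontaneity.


T*dS = 266.6630 * 1.3100 = 349.3285 kJ
dG = 205.2670 - 349.3285 = -144.0615 kJ (spontaneous)

dG = -144.0615 kJ, spontaneous


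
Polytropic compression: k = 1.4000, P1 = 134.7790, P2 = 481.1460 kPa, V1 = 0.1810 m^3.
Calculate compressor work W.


(k-1)/k = 0.2857
(P2/P1)^exp = 1.4385
W = 3.5000 * 134.7790 * 0.1810 * (1.4385 - 1) = 37.4378 kJ

37.4378 kJ


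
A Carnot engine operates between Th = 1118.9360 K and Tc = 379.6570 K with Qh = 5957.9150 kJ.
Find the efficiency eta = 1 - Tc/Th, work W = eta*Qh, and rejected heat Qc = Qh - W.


eta = 1 - 379.6570/1118.9360 = 0.6607
W = 0.6607 * 5957.9150 = 3936.3837 kJ
Qc = 5957.9150 - 3936.3837 = 2021.5313 kJ

eta = 66.0698%, W = 3936.3837 kJ, Qc = 2021.5313 kJ


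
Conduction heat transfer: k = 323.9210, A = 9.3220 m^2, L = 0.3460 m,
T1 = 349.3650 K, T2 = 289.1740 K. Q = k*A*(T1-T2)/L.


dT = 60.1910 K
Q = 323.9210 * 9.3220 * 60.1910 / 0.3460 = 525295.4789 W

525295.4789 W


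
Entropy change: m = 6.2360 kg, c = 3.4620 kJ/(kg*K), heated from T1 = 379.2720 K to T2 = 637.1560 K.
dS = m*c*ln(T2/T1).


T2/T1 = 1.6799
ln(T2/T1) = 0.5188
dS = 6.2360 * 3.4620 * 0.5188 = 11.1995 kJ/K

11.1995 kJ/K


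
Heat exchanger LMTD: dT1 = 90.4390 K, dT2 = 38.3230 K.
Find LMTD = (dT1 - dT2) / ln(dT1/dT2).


dT1/dT2 = 2.3599
ln(dT1/dT2) = 0.8586
LMTD = 52.1160 / 0.8586 = 60.6970 K

60.6970 K


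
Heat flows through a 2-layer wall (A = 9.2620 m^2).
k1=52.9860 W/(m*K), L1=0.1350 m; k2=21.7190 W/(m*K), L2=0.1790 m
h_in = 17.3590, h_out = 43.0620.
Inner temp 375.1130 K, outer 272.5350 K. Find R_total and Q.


R_conv_in = 1/(17.3590*9.2620) = 0.0062
R_1 = 0.1350/(52.9860*9.2620) = 0.0003
R_2 = 0.1790/(21.7190*9.2620) = 0.0009
R_conv_out = 1/(43.0620*9.2620) = 0.0025
R_total = 0.0099 K/W
Q = 102.5780 / 0.0099 = 10369.8949 W

R_total = 0.0099 K/W, Q = 10369.8949 W


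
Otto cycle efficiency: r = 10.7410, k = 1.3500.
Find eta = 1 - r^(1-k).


r^(k-1) = 2.2954
eta = 1 - 1/2.2954 = 0.5644 = 56.4353%

56.4353%


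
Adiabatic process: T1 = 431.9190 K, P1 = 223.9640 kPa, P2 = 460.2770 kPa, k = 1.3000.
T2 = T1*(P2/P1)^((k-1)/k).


(k-1)/k = 0.2308
(P2/P1)^exp = 1.1808
T2 = 431.9190 * 1.1808 = 510.0308 K

510.0308 K


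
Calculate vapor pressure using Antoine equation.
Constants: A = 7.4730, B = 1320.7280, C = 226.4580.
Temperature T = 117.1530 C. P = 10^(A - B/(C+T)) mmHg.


C+T = 343.6110
B/(C+T) = 3.8437
log10(P) = 7.4730 - 3.8437 = 3.6293
P = 10^3.6293 = 4259.1991 mmHg

4259.1991 mmHg


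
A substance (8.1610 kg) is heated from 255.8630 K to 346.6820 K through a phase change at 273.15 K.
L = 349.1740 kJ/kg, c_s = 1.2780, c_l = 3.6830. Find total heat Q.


Q1 (sensible, solid) = 8.1610 * 1.2780 * 17.2870 = 180.2992 kJ
Q2 (latent) = 8.1610 * 349.1740 = 2849.6090 kJ
Q3 (sensible, liquid) = 8.1610 * 3.6830 * 73.5320 = 2210.1486 kJ
Q_total = 5240.0568 kJ

5240.0568 kJ


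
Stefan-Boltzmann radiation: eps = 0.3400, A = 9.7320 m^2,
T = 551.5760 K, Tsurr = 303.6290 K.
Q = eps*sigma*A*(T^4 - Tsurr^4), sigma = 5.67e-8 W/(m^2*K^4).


T^4 = 9.2560e+10
Tsurr^4 = 8.4991e+09
Q = 0.3400 * 5.67e-8 * 9.7320 * 8.4060e+10 = 15770.8831 W

15770.8831 W


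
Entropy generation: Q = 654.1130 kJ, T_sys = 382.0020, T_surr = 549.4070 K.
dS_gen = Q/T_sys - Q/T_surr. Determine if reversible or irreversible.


dS_sys = 654.1130/382.0020 = 1.7123 kJ/K
dS_surr = -654.1130/549.4070 = -1.1906 kJ/K
dS_gen = 1.7123 - 1.1906 = 0.5217 kJ/K (irreversible)

dS_gen = 0.5217 kJ/K, irreversible


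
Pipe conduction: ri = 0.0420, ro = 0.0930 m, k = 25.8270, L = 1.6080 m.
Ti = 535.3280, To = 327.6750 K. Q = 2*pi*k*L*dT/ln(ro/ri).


dT = 207.6530 K
ln(ro/ri) = 0.7949
Q = 2*pi*25.8270*1.6080*207.6530 / 0.7949 = 68163.0894 W

68163.0894 W


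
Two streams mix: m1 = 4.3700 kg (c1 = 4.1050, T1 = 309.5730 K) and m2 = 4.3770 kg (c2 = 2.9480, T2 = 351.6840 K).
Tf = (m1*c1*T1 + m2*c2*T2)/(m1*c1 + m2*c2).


num = 10091.3015
den = 30.8422
Tf = 327.1909 K

327.1909 K


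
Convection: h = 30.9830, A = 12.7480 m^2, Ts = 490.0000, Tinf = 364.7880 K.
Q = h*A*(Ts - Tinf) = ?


dT = 125.2120 K
Q = 30.9830 * 12.7480 * 125.2120 = 49455.1444 W

49455.1444 W


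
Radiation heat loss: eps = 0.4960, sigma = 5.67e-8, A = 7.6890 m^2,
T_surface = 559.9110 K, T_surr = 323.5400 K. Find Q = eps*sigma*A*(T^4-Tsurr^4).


T^4 = 9.8282e+10
Tsurr^4 = 1.0958e+10
Q = 0.4960 * 5.67e-8 * 7.6890 * 8.7325e+10 = 18883.0835 W

18883.0835 W


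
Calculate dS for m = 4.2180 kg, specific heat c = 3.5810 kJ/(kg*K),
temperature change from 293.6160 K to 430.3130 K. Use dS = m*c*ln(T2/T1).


T2/T1 = 1.4656
ln(T2/T1) = 0.3822
dS = 4.2180 * 3.5810 * 0.3822 = 5.7736 kJ/K

5.7736 kJ/K


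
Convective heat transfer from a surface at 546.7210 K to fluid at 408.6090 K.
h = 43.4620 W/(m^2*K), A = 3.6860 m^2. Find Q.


dT = 138.1120 K
Q = 43.4620 * 3.6860 * 138.1120 = 22125.6711 W

22125.6711 W


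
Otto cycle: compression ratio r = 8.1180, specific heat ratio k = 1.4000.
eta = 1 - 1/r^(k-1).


r^(k-1) = 2.3109
eta = 1 - 1/2.3109 = 0.5673 = 56.7267%

56.7267%


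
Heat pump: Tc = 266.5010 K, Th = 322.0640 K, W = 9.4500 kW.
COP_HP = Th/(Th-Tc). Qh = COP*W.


COP = 322.0640 / 55.5630 = 5.7964
Qh = 5.7964 * 9.4500 = 54.7757 kW

COP = 5.7964, Qh = 54.7757 kW


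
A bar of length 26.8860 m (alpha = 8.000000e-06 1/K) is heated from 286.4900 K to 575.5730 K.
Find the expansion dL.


dT = 289.0830 K
dL = 8.000000e-06 * 26.8860 * 289.0830 = 0.062178 m
L_final = 26.948178 m

dL = 0.062178 m


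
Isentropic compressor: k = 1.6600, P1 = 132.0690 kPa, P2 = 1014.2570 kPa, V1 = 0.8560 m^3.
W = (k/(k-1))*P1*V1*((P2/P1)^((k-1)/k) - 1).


(k-1)/k = 0.3976
(P2/P1)^exp = 2.2491
W = 2.5152 * 132.0690 * 0.8560 * (2.2491 - 1) = 355.1650 kJ

355.1650 kJ


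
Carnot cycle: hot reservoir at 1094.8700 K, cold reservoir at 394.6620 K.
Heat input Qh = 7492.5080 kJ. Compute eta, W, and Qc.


eta = 1 - 394.6620/1094.8700 = 0.6395
W = 0.6395 * 7492.5080 = 4791.7233 kJ
Qc = 7492.5080 - 4791.7233 = 2700.7847 kJ

eta = 63.9535%, W = 4791.7233 kJ, Qc = 2700.7847 kJ


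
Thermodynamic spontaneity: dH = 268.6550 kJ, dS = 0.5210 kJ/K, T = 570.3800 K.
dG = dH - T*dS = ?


T*dS = 570.3800 * 0.5210 = 297.1680 kJ
dG = 268.6550 - 297.1680 = -28.5130 kJ (spontaneous)

dG = -28.5130 kJ, spontaneous


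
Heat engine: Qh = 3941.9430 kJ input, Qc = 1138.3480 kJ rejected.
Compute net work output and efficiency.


W = 3941.9430 - 1138.3480 = 2803.5950 kJ
eta = 2803.5950 / 3941.9430 = 0.7112 = 71.1222%

W = 2803.5950 kJ, eta = 71.1222%


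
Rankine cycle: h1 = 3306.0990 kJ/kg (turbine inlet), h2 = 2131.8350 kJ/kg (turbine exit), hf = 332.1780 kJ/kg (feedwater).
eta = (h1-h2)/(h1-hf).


W = 1174.2640 kJ/kg
Q_in = 2973.9210 kJ/kg
eta = 0.3949 = 39.4854%

eta = 39.4854%


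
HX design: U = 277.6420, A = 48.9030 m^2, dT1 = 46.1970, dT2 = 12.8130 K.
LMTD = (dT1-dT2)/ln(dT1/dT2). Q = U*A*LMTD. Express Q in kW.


LMTD = 26.0313 K
Q = 277.6420 * 48.9030 * 26.0313 = 353441.0958 W = 353.4411 kW

353.4411 kW


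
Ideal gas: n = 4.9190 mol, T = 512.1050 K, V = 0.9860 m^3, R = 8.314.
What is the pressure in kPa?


P = nRT/V = 4.9190 * 8.314 * 512.1050 / 0.9860
= 20943.3359 / 0.9860 = 21240.7058 Pa = 21.2407 kPa

21.2407 kPa
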